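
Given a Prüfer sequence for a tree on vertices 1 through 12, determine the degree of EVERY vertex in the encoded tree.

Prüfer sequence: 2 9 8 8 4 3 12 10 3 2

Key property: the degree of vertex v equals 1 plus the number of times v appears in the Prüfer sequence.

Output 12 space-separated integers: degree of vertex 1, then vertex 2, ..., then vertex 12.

p_1 = 2: count[2] becomes 1
p_2 = 9: count[9] becomes 1
p_3 = 8: count[8] becomes 1
p_4 = 8: count[8] becomes 2
p_5 = 4: count[4] becomes 1
p_6 = 3: count[3] becomes 1
p_7 = 12: count[12] becomes 1
p_8 = 10: count[10] becomes 1
p_9 = 3: count[3] becomes 2
p_10 = 2: count[2] becomes 2
Degrees (1 + count): deg[1]=1+0=1, deg[2]=1+2=3, deg[3]=1+2=3, deg[4]=1+1=2, deg[5]=1+0=1, deg[6]=1+0=1, deg[7]=1+0=1, deg[8]=1+2=3, deg[9]=1+1=2, deg[10]=1+1=2, deg[11]=1+0=1, deg[12]=1+1=2

Answer: 1 3 3 2 1 1 1 3 2 2 1 2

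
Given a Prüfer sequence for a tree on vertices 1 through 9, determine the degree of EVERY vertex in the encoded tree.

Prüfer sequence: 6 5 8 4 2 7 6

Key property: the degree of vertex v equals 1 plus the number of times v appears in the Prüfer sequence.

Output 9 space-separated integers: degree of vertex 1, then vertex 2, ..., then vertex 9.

Answer: 1 2 1 2 2 3 2 2 1

Derivation:
p_1 = 6: count[6] becomes 1
p_2 = 5: count[5] becomes 1
p_3 = 8: count[8] becomes 1
p_4 = 4: count[4] becomes 1
p_5 = 2: count[2] becomes 1
p_6 = 7: count[7] becomes 1
p_7 = 6: count[6] becomes 2
Degrees (1 + count): deg[1]=1+0=1, deg[2]=1+1=2, deg[3]=1+0=1, deg[4]=1+1=2, deg[5]=1+1=2, deg[6]=1+2=3, deg[7]=1+1=2, deg[8]=1+1=2, deg[9]=1+0=1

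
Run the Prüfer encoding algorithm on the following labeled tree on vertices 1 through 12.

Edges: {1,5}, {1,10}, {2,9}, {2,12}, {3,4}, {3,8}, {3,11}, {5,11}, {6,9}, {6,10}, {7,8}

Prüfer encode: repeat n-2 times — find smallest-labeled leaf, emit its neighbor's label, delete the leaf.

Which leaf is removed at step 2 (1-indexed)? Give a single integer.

Answer: 7

Derivation:
Step 1: current leaves = {4,7,12}. Remove leaf 4 (neighbor: 3).
Step 2: current leaves = {7,12}. Remove leaf 7 (neighbor: 8).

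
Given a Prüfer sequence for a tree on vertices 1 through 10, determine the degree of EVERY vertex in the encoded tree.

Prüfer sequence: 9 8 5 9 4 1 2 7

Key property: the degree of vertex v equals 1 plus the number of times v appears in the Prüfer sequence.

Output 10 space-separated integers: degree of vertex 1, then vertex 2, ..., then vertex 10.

Answer: 2 2 1 2 2 1 2 2 3 1

Derivation:
p_1 = 9: count[9] becomes 1
p_2 = 8: count[8] becomes 1
p_3 = 5: count[5] becomes 1
p_4 = 9: count[9] becomes 2
p_5 = 4: count[4] becomes 1
p_6 = 1: count[1] becomes 1
p_7 = 2: count[2] becomes 1
p_8 = 7: count[7] becomes 1
Degrees (1 + count): deg[1]=1+1=2, deg[2]=1+1=2, deg[3]=1+0=1, deg[4]=1+1=2, deg[5]=1+1=2, deg[6]=1+0=1, deg[7]=1+1=2, deg[8]=1+1=2, deg[9]=1+2=3, deg[10]=1+0=1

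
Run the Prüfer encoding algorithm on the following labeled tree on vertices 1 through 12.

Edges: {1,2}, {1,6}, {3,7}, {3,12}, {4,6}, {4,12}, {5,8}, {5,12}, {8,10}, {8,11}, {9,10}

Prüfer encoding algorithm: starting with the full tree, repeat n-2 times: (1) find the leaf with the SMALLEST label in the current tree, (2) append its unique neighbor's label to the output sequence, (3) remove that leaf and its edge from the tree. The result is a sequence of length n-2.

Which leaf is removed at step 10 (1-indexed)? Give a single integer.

Answer: 8

Derivation:
Step 1: current leaves = {2,7,9,11}. Remove leaf 2 (neighbor: 1).
Step 2: current leaves = {1,7,9,11}. Remove leaf 1 (neighbor: 6).
Step 3: current leaves = {6,7,9,11}. Remove leaf 6 (neighbor: 4).
Step 4: current leaves = {4,7,9,11}. Remove leaf 4 (neighbor: 12).
Step 5: current leaves = {7,9,11}. Remove leaf 7 (neighbor: 3).
Step 6: current leaves = {3,9,11}. Remove leaf 3 (neighbor: 12).
Step 7: current leaves = {9,11,12}. Remove leaf 9 (neighbor: 10).
Step 8: current leaves = {10,11,12}. Remove leaf 10 (neighbor: 8).
Step 9: current leaves = {11,12}. Remove leaf 11 (neighbor: 8).
Step 10: current leaves = {8,12}. Remove leaf 8 (neighbor: 5).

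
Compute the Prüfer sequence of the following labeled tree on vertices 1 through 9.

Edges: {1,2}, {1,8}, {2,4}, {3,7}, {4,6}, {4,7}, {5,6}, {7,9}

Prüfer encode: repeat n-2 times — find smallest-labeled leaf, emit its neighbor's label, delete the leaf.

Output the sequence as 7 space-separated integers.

Answer: 7 6 4 1 2 4 7

Derivation:
Step 1: leaves = {3,5,8,9}. Remove smallest leaf 3, emit neighbor 7.
Step 2: leaves = {5,8,9}. Remove smallest leaf 5, emit neighbor 6.
Step 3: leaves = {6,8,9}. Remove smallest leaf 6, emit neighbor 4.
Step 4: leaves = {8,9}. Remove smallest leaf 8, emit neighbor 1.
Step 5: leaves = {1,9}. Remove smallest leaf 1, emit neighbor 2.
Step 6: leaves = {2,9}. Remove smallest leaf 2, emit neighbor 4.
Step 7: leaves = {4,9}. Remove smallest leaf 4, emit neighbor 7.
Done: 2 vertices remain (7, 9). Sequence = [7 6 4 1 2 4 7]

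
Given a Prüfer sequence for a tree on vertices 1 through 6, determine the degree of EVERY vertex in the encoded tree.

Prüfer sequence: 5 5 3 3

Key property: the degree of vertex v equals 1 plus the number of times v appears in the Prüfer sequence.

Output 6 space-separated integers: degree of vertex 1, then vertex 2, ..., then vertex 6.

p_1 = 5: count[5] becomes 1
p_2 = 5: count[5] becomes 2
p_3 = 3: count[3] becomes 1
p_4 = 3: count[3] becomes 2
Degrees (1 + count): deg[1]=1+0=1, deg[2]=1+0=1, deg[3]=1+2=3, deg[4]=1+0=1, deg[5]=1+2=3, deg[6]=1+0=1

Answer: 1 1 3 1 3 1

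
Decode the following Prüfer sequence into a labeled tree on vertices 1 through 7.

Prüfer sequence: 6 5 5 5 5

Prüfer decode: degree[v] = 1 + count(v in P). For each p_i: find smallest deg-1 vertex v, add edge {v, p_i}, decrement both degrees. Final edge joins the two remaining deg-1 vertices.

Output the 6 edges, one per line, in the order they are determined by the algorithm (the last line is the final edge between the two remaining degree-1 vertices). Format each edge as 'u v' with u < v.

Answer: 1 6
2 5
3 5
4 5
5 6
5 7

Derivation:
Initial degrees: {1:1, 2:1, 3:1, 4:1, 5:5, 6:2, 7:1}
Step 1: smallest deg-1 vertex = 1, p_1 = 6. Add edge {1,6}. Now deg[1]=0, deg[6]=1.
Step 2: smallest deg-1 vertex = 2, p_2 = 5. Add edge {2,5}. Now deg[2]=0, deg[5]=4.
Step 3: smallest deg-1 vertex = 3, p_3 = 5. Add edge {3,5}. Now deg[3]=0, deg[5]=3.
Step 4: smallest deg-1 vertex = 4, p_4 = 5. Add edge {4,5}. Now deg[4]=0, deg[5]=2.
Step 5: smallest deg-1 vertex = 6, p_5 = 5. Add edge {5,6}. Now deg[6]=0, deg[5]=1.
Final: two remaining deg-1 vertices are 5, 7. Add edge {5,7}.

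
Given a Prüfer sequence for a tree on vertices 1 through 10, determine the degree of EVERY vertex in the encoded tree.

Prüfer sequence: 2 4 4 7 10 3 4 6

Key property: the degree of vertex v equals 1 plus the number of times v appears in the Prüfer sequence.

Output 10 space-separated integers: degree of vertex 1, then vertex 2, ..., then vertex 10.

Answer: 1 2 2 4 1 2 2 1 1 2

Derivation:
p_1 = 2: count[2] becomes 1
p_2 = 4: count[4] becomes 1
p_3 = 4: count[4] becomes 2
p_4 = 7: count[7] becomes 1
p_5 = 10: count[10] becomes 1
p_6 = 3: count[3] becomes 1
p_7 = 4: count[4] becomes 3
p_8 = 6: count[6] becomes 1
Degrees (1 + count): deg[1]=1+0=1, deg[2]=1+1=2, deg[3]=1+1=2, deg[4]=1+3=4, deg[5]=1+0=1, deg[6]=1+1=2, deg[7]=1+1=2, deg[8]=1+0=1, deg[9]=1+0=1, deg[10]=1+1=2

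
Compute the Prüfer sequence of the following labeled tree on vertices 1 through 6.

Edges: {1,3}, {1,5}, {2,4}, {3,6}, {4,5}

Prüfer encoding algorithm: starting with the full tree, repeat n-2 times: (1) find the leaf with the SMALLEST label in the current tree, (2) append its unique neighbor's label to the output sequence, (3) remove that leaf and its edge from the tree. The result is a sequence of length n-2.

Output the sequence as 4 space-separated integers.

Answer: 4 5 1 3

Derivation:
Step 1: leaves = {2,6}. Remove smallest leaf 2, emit neighbor 4.
Step 2: leaves = {4,6}. Remove smallest leaf 4, emit neighbor 5.
Step 3: leaves = {5,6}. Remove smallest leaf 5, emit neighbor 1.
Step 4: leaves = {1,6}. Remove smallest leaf 1, emit neighbor 3.
Done: 2 vertices remain (3, 6). Sequence = [4 5 1 3]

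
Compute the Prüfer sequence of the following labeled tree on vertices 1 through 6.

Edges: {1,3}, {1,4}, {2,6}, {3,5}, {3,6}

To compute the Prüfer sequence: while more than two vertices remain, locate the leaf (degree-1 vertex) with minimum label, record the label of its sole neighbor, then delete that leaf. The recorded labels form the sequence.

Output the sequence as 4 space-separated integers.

Answer: 6 1 3 3

Derivation:
Step 1: leaves = {2,4,5}. Remove smallest leaf 2, emit neighbor 6.
Step 2: leaves = {4,5,6}. Remove smallest leaf 4, emit neighbor 1.
Step 3: leaves = {1,5,6}. Remove smallest leaf 1, emit neighbor 3.
Step 4: leaves = {5,6}. Remove smallest leaf 5, emit neighbor 3.
Done: 2 vertices remain (3, 6). Sequence = [6 1 3 3]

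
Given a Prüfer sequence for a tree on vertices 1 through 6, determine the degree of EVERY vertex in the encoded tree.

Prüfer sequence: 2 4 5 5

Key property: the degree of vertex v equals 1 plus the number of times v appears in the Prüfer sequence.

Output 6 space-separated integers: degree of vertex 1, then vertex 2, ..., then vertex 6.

Answer: 1 2 1 2 3 1

Derivation:
p_1 = 2: count[2] becomes 1
p_2 = 4: count[4] becomes 1
p_3 = 5: count[5] becomes 1
p_4 = 5: count[5] becomes 2
Degrees (1 + count): deg[1]=1+0=1, deg[2]=1+1=2, deg[3]=1+0=1, deg[4]=1+1=2, deg[5]=1+2=3, deg[6]=1+0=1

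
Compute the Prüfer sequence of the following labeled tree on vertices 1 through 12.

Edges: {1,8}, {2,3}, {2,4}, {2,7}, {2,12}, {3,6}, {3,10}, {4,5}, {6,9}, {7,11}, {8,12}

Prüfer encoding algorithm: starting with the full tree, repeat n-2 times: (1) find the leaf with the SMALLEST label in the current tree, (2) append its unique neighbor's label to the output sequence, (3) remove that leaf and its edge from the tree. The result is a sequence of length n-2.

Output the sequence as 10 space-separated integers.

Answer: 8 4 2 12 6 3 3 2 7 2

Derivation:
Step 1: leaves = {1,5,9,10,11}. Remove smallest leaf 1, emit neighbor 8.
Step 2: leaves = {5,8,9,10,11}. Remove smallest leaf 5, emit neighbor 4.
Step 3: leaves = {4,8,9,10,11}. Remove smallest leaf 4, emit neighbor 2.
Step 4: leaves = {8,9,10,11}. Remove smallest leaf 8, emit neighbor 12.
Step 5: leaves = {9,10,11,12}. Remove smallest leaf 9, emit neighbor 6.
Step 6: leaves = {6,10,11,12}. Remove smallest leaf 6, emit neighbor 3.
Step 7: leaves = {10,11,12}. Remove smallest leaf 10, emit neighbor 3.
Step 8: leaves = {3,11,12}. Remove smallest leaf 3, emit neighbor 2.
Step 9: leaves = {11,12}. Remove smallest leaf 11, emit neighbor 7.
Step 10: leaves = {7,12}. Remove smallest leaf 7, emit neighbor 2.
Done: 2 vertices remain (2, 12). Sequence = [8 4 2 12 6 3 3 2 7 2]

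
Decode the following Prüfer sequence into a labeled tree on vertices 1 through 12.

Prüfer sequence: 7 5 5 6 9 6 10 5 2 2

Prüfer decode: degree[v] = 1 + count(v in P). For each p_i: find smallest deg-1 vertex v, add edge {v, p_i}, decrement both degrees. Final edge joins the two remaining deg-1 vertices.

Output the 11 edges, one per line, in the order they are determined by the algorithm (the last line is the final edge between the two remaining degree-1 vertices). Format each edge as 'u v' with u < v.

Initial degrees: {1:1, 2:3, 3:1, 4:1, 5:4, 6:3, 7:2, 8:1, 9:2, 10:2, 11:1, 12:1}
Step 1: smallest deg-1 vertex = 1, p_1 = 7. Add edge {1,7}. Now deg[1]=0, deg[7]=1.
Step 2: smallest deg-1 vertex = 3, p_2 = 5. Add edge {3,5}. Now deg[3]=0, deg[5]=3.
Step 3: smallest deg-1 vertex = 4, p_3 = 5. Add edge {4,5}. Now deg[4]=0, deg[5]=2.
Step 4: smallest deg-1 vertex = 7, p_4 = 6. Add edge {6,7}. Now deg[7]=0, deg[6]=2.
Step 5: smallest deg-1 vertex = 8, p_5 = 9. Add edge {8,9}. Now deg[8]=0, deg[9]=1.
Step 6: smallest deg-1 vertex = 9, p_6 = 6. Add edge {6,9}. Now deg[9]=0, deg[6]=1.
Step 7: smallest deg-1 vertex = 6, p_7 = 10. Add edge {6,10}. Now deg[6]=0, deg[10]=1.
Step 8: smallest deg-1 vertex = 10, p_8 = 5. Add edge {5,10}. Now deg[10]=0, deg[5]=1.
Step 9: smallest deg-1 vertex = 5, p_9 = 2. Add edge {2,5}. Now deg[5]=0, deg[2]=2.
Step 10: smallest deg-1 vertex = 11, p_10 = 2. Add edge {2,11}. Now deg[11]=0, deg[2]=1.
Final: two remaining deg-1 vertices are 2, 12. Add edge {2,12}.

Answer: 1 7
3 5
4 5
6 7
8 9
6 9
6 10
5 10
2 5
2 11
2 12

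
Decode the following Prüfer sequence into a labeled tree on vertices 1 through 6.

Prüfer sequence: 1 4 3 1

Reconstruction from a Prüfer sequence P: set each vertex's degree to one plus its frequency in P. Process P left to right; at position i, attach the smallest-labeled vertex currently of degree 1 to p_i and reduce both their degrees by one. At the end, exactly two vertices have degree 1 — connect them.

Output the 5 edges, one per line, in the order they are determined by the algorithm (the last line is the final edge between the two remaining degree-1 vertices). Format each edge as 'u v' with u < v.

Answer: 1 2
4 5
3 4
1 3
1 6

Derivation:
Initial degrees: {1:3, 2:1, 3:2, 4:2, 5:1, 6:1}
Step 1: smallest deg-1 vertex = 2, p_1 = 1. Add edge {1,2}. Now deg[2]=0, deg[1]=2.
Step 2: smallest deg-1 vertex = 5, p_2 = 4. Add edge {4,5}. Now deg[5]=0, deg[4]=1.
Step 3: smallest deg-1 vertex = 4, p_3 = 3. Add edge {3,4}. Now deg[4]=0, deg[3]=1.
Step 4: smallest deg-1 vertex = 3, p_4 = 1. Add edge {1,3}. Now deg[3]=0, deg[1]=1.
Final: two remaining deg-1 vertices are 1, 6. Add edge {1,6}.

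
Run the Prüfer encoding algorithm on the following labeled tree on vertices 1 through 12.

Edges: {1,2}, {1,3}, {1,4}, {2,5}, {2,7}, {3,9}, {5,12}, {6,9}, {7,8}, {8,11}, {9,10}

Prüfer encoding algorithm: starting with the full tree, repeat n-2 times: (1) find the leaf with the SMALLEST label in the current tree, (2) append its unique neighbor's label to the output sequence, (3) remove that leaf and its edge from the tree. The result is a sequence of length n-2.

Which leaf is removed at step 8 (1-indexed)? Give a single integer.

Step 1: current leaves = {4,6,10,11,12}. Remove leaf 4 (neighbor: 1).
Step 2: current leaves = {6,10,11,12}. Remove leaf 6 (neighbor: 9).
Step 3: current leaves = {10,11,12}. Remove leaf 10 (neighbor: 9).
Step 4: current leaves = {9,11,12}. Remove leaf 9 (neighbor: 3).
Step 5: current leaves = {3,11,12}. Remove leaf 3 (neighbor: 1).
Step 6: current leaves = {1,11,12}. Remove leaf 1 (neighbor: 2).
Step 7: current leaves = {11,12}. Remove leaf 11 (neighbor: 8).
Step 8: current leaves = {8,12}. Remove leaf 8 (neighbor: 7).

Answer: 8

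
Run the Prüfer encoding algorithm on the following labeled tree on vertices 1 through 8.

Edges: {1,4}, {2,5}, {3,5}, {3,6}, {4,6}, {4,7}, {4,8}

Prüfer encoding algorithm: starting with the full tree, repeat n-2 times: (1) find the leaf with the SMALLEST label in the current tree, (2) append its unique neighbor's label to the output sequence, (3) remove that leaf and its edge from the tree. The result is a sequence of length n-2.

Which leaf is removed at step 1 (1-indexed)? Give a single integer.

Answer: 1

Derivation:
Step 1: current leaves = {1,2,7,8}. Remove leaf 1 (neighbor: 4).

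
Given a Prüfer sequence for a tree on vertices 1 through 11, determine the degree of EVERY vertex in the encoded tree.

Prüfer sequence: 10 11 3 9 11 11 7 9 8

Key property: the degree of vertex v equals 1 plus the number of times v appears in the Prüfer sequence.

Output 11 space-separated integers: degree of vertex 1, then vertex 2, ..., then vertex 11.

Answer: 1 1 2 1 1 1 2 2 3 2 4

Derivation:
p_1 = 10: count[10] becomes 1
p_2 = 11: count[11] becomes 1
p_3 = 3: count[3] becomes 1
p_4 = 9: count[9] becomes 1
p_5 = 11: count[11] becomes 2
p_6 = 11: count[11] becomes 3
p_7 = 7: count[7] becomes 1
p_8 = 9: count[9] becomes 2
p_9 = 8: count[8] becomes 1
Degrees (1 + count): deg[1]=1+0=1, deg[2]=1+0=1, deg[3]=1+1=2, deg[4]=1+0=1, deg[5]=1+0=1, deg[6]=1+0=1, deg[7]=1+1=2, deg[8]=1+1=2, deg[9]=1+2=3, deg[10]=1+1=2, deg[11]=1+3=4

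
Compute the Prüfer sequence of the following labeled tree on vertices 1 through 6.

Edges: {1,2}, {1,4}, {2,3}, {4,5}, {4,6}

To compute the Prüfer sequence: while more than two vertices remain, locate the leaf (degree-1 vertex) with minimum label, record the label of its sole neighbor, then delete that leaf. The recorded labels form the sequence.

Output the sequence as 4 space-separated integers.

Answer: 2 1 4 4

Derivation:
Step 1: leaves = {3,5,6}. Remove smallest leaf 3, emit neighbor 2.
Step 2: leaves = {2,5,6}. Remove smallest leaf 2, emit neighbor 1.
Step 3: leaves = {1,5,6}. Remove smallest leaf 1, emit neighbor 4.
Step 4: leaves = {5,6}. Remove smallest leaf 5, emit neighbor 4.
Done: 2 vertices remain (4, 6). Sequence = [2 1 4 4]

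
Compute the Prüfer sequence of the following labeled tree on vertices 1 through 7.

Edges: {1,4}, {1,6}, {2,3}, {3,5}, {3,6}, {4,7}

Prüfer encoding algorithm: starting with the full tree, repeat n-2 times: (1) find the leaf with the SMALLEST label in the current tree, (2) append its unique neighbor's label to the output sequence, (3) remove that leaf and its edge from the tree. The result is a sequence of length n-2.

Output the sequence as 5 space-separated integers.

Answer: 3 3 6 1 4

Derivation:
Step 1: leaves = {2,5,7}. Remove smallest leaf 2, emit neighbor 3.
Step 2: leaves = {5,7}. Remove smallest leaf 5, emit neighbor 3.
Step 3: leaves = {3,7}. Remove smallest leaf 3, emit neighbor 6.
Step 4: leaves = {6,7}. Remove smallest leaf 6, emit neighbor 1.
Step 5: leaves = {1,7}. Remove smallest leaf 1, emit neighbor 4.
Done: 2 vertices remain (4, 7). Sequence = [3 3 6 1 4]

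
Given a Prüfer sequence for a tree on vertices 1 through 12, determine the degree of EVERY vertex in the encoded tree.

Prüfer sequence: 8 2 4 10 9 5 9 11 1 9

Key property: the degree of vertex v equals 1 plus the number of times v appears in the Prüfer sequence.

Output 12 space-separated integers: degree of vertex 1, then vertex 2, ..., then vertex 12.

p_1 = 8: count[8] becomes 1
p_2 = 2: count[2] becomes 1
p_3 = 4: count[4] becomes 1
p_4 = 10: count[10] becomes 1
p_5 = 9: count[9] becomes 1
p_6 = 5: count[5] becomes 1
p_7 = 9: count[9] becomes 2
p_8 = 11: count[11] becomes 1
p_9 = 1: count[1] becomes 1
p_10 = 9: count[9] becomes 3
Degrees (1 + count): deg[1]=1+1=2, deg[2]=1+1=2, deg[3]=1+0=1, deg[4]=1+1=2, deg[5]=1+1=2, deg[6]=1+0=1, deg[7]=1+0=1, deg[8]=1+1=2, deg[9]=1+3=4, deg[10]=1+1=2, deg[11]=1+1=2, deg[12]=1+0=1

Answer: 2 2 1 2 2 1 1 2 4 2 2 1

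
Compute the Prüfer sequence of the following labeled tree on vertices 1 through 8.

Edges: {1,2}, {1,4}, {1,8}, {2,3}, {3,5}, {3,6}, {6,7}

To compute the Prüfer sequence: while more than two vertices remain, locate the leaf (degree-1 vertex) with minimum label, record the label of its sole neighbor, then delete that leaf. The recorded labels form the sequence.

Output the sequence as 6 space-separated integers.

Answer: 1 3 6 3 2 1

Derivation:
Step 1: leaves = {4,5,7,8}. Remove smallest leaf 4, emit neighbor 1.
Step 2: leaves = {5,7,8}. Remove smallest leaf 5, emit neighbor 3.
Step 3: leaves = {7,8}. Remove smallest leaf 7, emit neighbor 6.
Step 4: leaves = {6,8}. Remove smallest leaf 6, emit neighbor 3.
Step 5: leaves = {3,8}. Remove smallest leaf 3, emit neighbor 2.
Step 6: leaves = {2,8}. Remove smallest leaf 2, emit neighbor 1.
Done: 2 vertices remain (1, 8). Sequence = [1 3 6 3 2 1]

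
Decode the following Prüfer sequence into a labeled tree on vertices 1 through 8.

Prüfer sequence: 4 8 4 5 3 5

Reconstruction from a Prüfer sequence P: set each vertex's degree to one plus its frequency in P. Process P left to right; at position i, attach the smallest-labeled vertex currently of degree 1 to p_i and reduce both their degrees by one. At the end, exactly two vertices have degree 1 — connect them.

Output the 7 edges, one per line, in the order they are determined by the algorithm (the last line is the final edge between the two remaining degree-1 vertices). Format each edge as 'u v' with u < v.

Initial degrees: {1:1, 2:1, 3:2, 4:3, 5:3, 6:1, 7:1, 8:2}
Step 1: smallest deg-1 vertex = 1, p_1 = 4. Add edge {1,4}. Now deg[1]=0, deg[4]=2.
Step 2: smallest deg-1 vertex = 2, p_2 = 8. Add edge {2,8}. Now deg[2]=0, deg[8]=1.
Step 3: smallest deg-1 vertex = 6, p_3 = 4. Add edge {4,6}. Now deg[6]=0, deg[4]=1.
Step 4: smallest deg-1 vertex = 4, p_4 = 5. Add edge {4,5}. Now deg[4]=0, deg[5]=2.
Step 5: smallest deg-1 vertex = 7, p_5 = 3. Add edge {3,7}. Now deg[7]=0, deg[3]=1.
Step 6: smallest deg-1 vertex = 3, p_6 = 5. Add edge {3,5}. Now deg[3]=0, deg[5]=1.
Final: two remaining deg-1 vertices are 5, 8. Add edge {5,8}.

Answer: 1 4
2 8
4 6
4 5
3 7
3 5
5 8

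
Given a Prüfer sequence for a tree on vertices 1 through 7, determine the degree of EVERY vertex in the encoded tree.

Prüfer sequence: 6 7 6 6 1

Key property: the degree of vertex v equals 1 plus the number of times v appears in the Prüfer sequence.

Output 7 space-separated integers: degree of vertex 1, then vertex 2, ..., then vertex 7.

p_1 = 6: count[6] becomes 1
p_2 = 7: count[7] becomes 1
p_3 = 6: count[6] becomes 2
p_4 = 6: count[6] becomes 3
p_5 = 1: count[1] becomes 1
Degrees (1 + count): deg[1]=1+1=2, deg[2]=1+0=1, deg[3]=1+0=1, deg[4]=1+0=1, deg[5]=1+0=1, deg[6]=1+3=4, deg[7]=1+1=2

Answer: 2 1 1 1 1 4 2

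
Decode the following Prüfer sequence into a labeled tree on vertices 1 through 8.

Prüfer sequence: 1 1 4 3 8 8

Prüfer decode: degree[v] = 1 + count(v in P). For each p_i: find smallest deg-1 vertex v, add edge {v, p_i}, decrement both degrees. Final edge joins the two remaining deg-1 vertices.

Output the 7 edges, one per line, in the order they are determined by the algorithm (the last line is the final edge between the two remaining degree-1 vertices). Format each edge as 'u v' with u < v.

Initial degrees: {1:3, 2:1, 3:2, 4:2, 5:1, 6:1, 7:1, 8:3}
Step 1: smallest deg-1 vertex = 2, p_1 = 1. Add edge {1,2}. Now deg[2]=0, deg[1]=2.
Step 2: smallest deg-1 vertex = 5, p_2 = 1. Add edge {1,5}. Now deg[5]=0, deg[1]=1.
Step 3: smallest deg-1 vertex = 1, p_3 = 4. Add edge {1,4}. Now deg[1]=0, deg[4]=1.
Step 4: smallest deg-1 vertex = 4, p_4 = 3. Add edge {3,4}. Now deg[4]=0, deg[3]=1.
Step 5: smallest deg-1 vertex = 3, p_5 = 8. Add edge {3,8}. Now deg[3]=0, deg[8]=2.
Step 6: smallest deg-1 vertex = 6, p_6 = 8. Add edge {6,8}. Now deg[6]=0, deg[8]=1.
Final: two remaining deg-1 vertices are 7, 8. Add edge {7,8}.

Answer: 1 2
1 5
1 4
3 4
3 8
6 8
7 8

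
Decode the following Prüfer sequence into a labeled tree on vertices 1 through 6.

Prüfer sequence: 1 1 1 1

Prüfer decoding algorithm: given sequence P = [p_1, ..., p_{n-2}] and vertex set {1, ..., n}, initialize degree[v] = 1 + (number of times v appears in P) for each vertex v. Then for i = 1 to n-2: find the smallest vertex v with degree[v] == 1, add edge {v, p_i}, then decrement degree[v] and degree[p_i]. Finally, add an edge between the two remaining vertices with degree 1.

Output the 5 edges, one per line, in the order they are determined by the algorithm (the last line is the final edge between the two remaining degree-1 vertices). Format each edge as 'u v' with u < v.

Initial degrees: {1:5, 2:1, 3:1, 4:1, 5:1, 6:1}
Step 1: smallest deg-1 vertex = 2, p_1 = 1. Add edge {1,2}. Now deg[2]=0, deg[1]=4.
Step 2: smallest deg-1 vertex = 3, p_2 = 1. Add edge {1,3}. Now deg[3]=0, deg[1]=3.
Step 3: smallest deg-1 vertex = 4, p_3 = 1. Add edge {1,4}. Now deg[4]=0, deg[1]=2.
Step 4: smallest deg-1 vertex = 5, p_4 = 1. Add edge {1,5}. Now deg[5]=0, deg[1]=1.
Final: two remaining deg-1 vertices are 1, 6. Add edge {1,6}.

Answer: 1 2
1 3
1 4
1 5
1 6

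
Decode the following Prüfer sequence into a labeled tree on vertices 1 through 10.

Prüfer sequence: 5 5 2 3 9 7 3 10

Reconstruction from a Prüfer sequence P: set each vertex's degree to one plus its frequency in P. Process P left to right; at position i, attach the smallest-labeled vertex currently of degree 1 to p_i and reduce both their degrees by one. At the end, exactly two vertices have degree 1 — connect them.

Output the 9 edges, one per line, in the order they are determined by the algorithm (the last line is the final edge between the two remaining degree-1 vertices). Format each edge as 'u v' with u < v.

Answer: 1 5
4 5
2 5
2 3
6 9
7 8
3 7
3 10
9 10

Derivation:
Initial degrees: {1:1, 2:2, 3:3, 4:1, 5:3, 6:1, 7:2, 8:1, 9:2, 10:2}
Step 1: smallest deg-1 vertex = 1, p_1 = 5. Add edge {1,5}. Now deg[1]=0, deg[5]=2.
Step 2: smallest deg-1 vertex = 4, p_2 = 5. Add edge {4,5}. Now deg[4]=0, deg[5]=1.
Step 3: smallest deg-1 vertex = 5, p_3 = 2. Add edge {2,5}. Now deg[5]=0, deg[2]=1.
Step 4: smallest deg-1 vertex = 2, p_4 = 3. Add edge {2,3}. Now deg[2]=0, deg[3]=2.
Step 5: smallest deg-1 vertex = 6, p_5 = 9. Add edge {6,9}. Now deg[6]=0, deg[9]=1.
Step 6: smallest deg-1 vertex = 8, p_6 = 7. Add edge {7,8}. Now deg[8]=0, deg[7]=1.
Step 7: smallest deg-1 vertex = 7, p_7 = 3. Add edge {3,7}. Now deg[7]=0, deg[3]=1.
Step 8: smallest deg-1 vertex = 3, p_8 = 10. Add edge {3,10}. Now deg[3]=0, deg[10]=1.
Final: two remaining deg-1 vertices are 9, 10. Add edge {9,10}.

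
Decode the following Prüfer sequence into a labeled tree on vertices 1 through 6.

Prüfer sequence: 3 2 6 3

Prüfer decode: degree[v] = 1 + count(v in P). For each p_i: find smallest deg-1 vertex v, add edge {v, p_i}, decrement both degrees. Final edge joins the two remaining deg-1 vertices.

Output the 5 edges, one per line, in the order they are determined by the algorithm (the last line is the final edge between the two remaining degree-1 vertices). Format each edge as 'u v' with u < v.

Initial degrees: {1:1, 2:2, 3:3, 4:1, 5:1, 6:2}
Step 1: smallest deg-1 vertex = 1, p_1 = 3. Add edge {1,3}. Now deg[1]=0, deg[3]=2.
Step 2: smallest deg-1 vertex = 4, p_2 = 2. Add edge {2,4}. Now deg[4]=0, deg[2]=1.
Step 3: smallest deg-1 vertex = 2, p_3 = 6. Add edge {2,6}. Now deg[2]=0, deg[6]=1.
Step 4: smallest deg-1 vertex = 5, p_4 = 3. Add edge {3,5}. Now deg[5]=0, deg[3]=1.
Final: two remaining deg-1 vertices are 3, 6. Add edge {3,6}.

Answer: 1 3
2 4
2 6
3 5
3 6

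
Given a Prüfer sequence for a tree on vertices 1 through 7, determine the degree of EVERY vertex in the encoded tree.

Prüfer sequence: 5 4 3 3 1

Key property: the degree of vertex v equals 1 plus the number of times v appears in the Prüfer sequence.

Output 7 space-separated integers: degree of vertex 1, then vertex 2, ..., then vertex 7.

Answer: 2 1 3 2 2 1 1

Derivation:
p_1 = 5: count[5] becomes 1
p_2 = 4: count[4] becomes 1
p_3 = 3: count[3] becomes 1
p_4 = 3: count[3] becomes 2
p_5 = 1: count[1] becomes 1
Degrees (1 + count): deg[1]=1+1=2, deg[2]=1+0=1, deg[3]=1+2=3, deg[4]=1+1=2, deg[5]=1+1=2, deg[6]=1+0=1, deg[7]=1+0=1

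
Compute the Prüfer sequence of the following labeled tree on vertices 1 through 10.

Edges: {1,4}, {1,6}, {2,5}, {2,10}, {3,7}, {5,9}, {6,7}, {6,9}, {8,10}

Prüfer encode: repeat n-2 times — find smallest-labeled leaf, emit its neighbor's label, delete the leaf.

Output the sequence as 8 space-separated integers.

Answer: 7 1 6 6 9 10 5 2

Derivation:
Step 1: leaves = {3,4,8}. Remove smallest leaf 3, emit neighbor 7.
Step 2: leaves = {4,7,8}. Remove smallest leaf 4, emit neighbor 1.
Step 3: leaves = {1,7,8}. Remove smallest leaf 1, emit neighbor 6.
Step 4: leaves = {7,8}. Remove smallest leaf 7, emit neighbor 6.
Step 5: leaves = {6,8}. Remove smallest leaf 6, emit neighbor 9.
Step 6: leaves = {8,9}. Remove smallest leaf 8, emit neighbor 10.
Step 7: leaves = {9,10}. Remove smallest leaf 9, emit neighbor 5.
Step 8: leaves = {5,10}. Remove smallest leaf 5, emit neighbor 2.
Done: 2 vertices remain (2, 10). Sequence = [7 1 6 6 9 10 5 2]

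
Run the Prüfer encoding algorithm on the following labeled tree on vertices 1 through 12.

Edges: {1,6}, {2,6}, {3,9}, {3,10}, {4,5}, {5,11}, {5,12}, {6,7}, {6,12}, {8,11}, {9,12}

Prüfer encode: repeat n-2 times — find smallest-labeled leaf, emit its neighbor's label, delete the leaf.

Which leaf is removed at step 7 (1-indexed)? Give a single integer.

Step 1: current leaves = {1,2,4,7,8,10}. Remove leaf 1 (neighbor: 6).
Step 2: current leaves = {2,4,7,8,10}. Remove leaf 2 (neighbor: 6).
Step 3: current leaves = {4,7,8,10}. Remove leaf 4 (neighbor: 5).
Step 4: current leaves = {7,8,10}. Remove leaf 7 (neighbor: 6).
Step 5: current leaves = {6,8,10}. Remove leaf 6 (neighbor: 12).
Step 6: current leaves = {8,10}. Remove leaf 8 (neighbor: 11).
Step 7: current leaves = {10,11}. Remove leaf 10 (neighbor: 3).

Answer: 10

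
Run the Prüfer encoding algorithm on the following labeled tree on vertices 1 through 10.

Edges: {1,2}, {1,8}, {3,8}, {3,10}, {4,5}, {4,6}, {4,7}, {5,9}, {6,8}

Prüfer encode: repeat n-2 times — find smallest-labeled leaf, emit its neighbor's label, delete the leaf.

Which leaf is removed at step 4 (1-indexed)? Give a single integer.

Step 1: current leaves = {2,7,9,10}. Remove leaf 2 (neighbor: 1).
Step 2: current leaves = {1,7,9,10}. Remove leaf 1 (neighbor: 8).
Step 3: current leaves = {7,9,10}. Remove leaf 7 (neighbor: 4).
Step 4: current leaves = {9,10}. Remove leaf 9 (neighbor: 5).

Answer: 9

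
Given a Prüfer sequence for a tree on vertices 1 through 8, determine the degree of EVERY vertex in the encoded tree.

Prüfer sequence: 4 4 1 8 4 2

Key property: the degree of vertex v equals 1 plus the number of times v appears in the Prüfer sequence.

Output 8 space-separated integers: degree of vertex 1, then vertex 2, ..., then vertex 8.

p_1 = 4: count[4] becomes 1
p_2 = 4: count[4] becomes 2
p_3 = 1: count[1] becomes 1
p_4 = 8: count[8] becomes 1
p_5 = 4: count[4] becomes 3
p_6 = 2: count[2] becomes 1
Degrees (1 + count): deg[1]=1+1=2, deg[2]=1+1=2, deg[3]=1+0=1, deg[4]=1+3=4, deg[5]=1+0=1, deg[6]=1+0=1, deg[7]=1+0=1, deg[8]=1+1=2

Answer: 2 2 1 4 1 1 1 2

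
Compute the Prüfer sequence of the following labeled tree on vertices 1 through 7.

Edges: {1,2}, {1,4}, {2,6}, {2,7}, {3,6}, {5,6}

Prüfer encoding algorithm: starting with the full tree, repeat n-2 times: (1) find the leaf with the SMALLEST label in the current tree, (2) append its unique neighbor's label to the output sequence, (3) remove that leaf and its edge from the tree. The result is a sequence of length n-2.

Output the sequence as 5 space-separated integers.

Step 1: leaves = {3,4,5,7}. Remove smallest leaf 3, emit neighbor 6.
Step 2: leaves = {4,5,7}. Remove smallest leaf 4, emit neighbor 1.
Step 3: leaves = {1,5,7}. Remove smallest leaf 1, emit neighbor 2.
Step 4: leaves = {5,7}. Remove smallest leaf 5, emit neighbor 6.
Step 5: leaves = {6,7}. Remove smallest leaf 6, emit neighbor 2.
Done: 2 vertices remain (2, 7). Sequence = [6 1 2 6 2]

Answer: 6 1 2 6 2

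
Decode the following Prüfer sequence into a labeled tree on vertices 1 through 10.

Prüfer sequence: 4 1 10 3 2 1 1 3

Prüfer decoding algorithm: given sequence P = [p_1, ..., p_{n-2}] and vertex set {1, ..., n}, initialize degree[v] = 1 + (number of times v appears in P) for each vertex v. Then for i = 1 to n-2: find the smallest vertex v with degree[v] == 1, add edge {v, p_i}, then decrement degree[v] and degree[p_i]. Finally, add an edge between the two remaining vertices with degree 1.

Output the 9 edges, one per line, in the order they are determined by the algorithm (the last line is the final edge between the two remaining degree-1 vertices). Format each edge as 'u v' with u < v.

Answer: 4 5
1 4
6 10
3 7
2 8
1 2
1 9
1 3
3 10

Derivation:
Initial degrees: {1:4, 2:2, 3:3, 4:2, 5:1, 6:1, 7:1, 8:1, 9:1, 10:2}
Step 1: smallest deg-1 vertex = 5, p_1 = 4. Add edge {4,5}. Now deg[5]=0, deg[4]=1.
Step 2: smallest deg-1 vertex = 4, p_2 = 1. Add edge {1,4}. Now deg[4]=0, deg[1]=3.
Step 3: smallest deg-1 vertex = 6, p_3 = 10. Add edge {6,10}. Now deg[6]=0, deg[10]=1.
Step 4: smallest deg-1 vertex = 7, p_4 = 3. Add edge {3,7}. Now deg[7]=0, deg[3]=2.
Step 5: smallest deg-1 vertex = 8, p_5 = 2. Add edge {2,8}. Now deg[8]=0, deg[2]=1.
Step 6: smallest deg-1 vertex = 2, p_6 = 1. Add edge {1,2}. Now deg[2]=0, deg[1]=2.
Step 7: smallest deg-1 vertex = 9, p_7 = 1. Add edge {1,9}. Now deg[9]=0, deg[1]=1.
Step 8: smallest deg-1 vertex = 1, p_8 = 3. Add edge {1,3}. Now deg[1]=0, deg[3]=1.
Final: two remaining deg-1 vertices are 3, 10. Add edge {3,10}.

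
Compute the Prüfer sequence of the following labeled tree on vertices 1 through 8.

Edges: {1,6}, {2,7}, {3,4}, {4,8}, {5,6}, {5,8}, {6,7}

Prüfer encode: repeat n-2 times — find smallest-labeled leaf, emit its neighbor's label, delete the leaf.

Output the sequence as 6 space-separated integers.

Answer: 6 7 4 8 6 5

Derivation:
Step 1: leaves = {1,2,3}. Remove smallest leaf 1, emit neighbor 6.
Step 2: leaves = {2,3}. Remove smallest leaf 2, emit neighbor 7.
Step 3: leaves = {3,7}. Remove smallest leaf 3, emit neighbor 4.
Step 4: leaves = {4,7}. Remove smallest leaf 4, emit neighbor 8.
Step 5: leaves = {7,8}. Remove smallest leaf 7, emit neighbor 6.
Step 6: leaves = {6,8}. Remove smallest leaf 6, emit neighbor 5.
Done: 2 vertices remain (5, 8). Sequence = [6 7 4 8 6 5]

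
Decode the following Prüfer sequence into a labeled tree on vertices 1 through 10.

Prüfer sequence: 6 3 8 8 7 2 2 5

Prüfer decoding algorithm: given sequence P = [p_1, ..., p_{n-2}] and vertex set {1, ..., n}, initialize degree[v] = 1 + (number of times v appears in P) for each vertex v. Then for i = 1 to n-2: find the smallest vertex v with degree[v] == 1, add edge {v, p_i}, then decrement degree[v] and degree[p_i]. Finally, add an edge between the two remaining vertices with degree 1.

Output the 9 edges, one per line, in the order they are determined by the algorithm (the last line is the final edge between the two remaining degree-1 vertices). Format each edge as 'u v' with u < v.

Answer: 1 6
3 4
3 8
6 8
7 8
2 7
2 9
2 5
5 10

Derivation:
Initial degrees: {1:1, 2:3, 3:2, 4:1, 5:2, 6:2, 7:2, 8:3, 9:1, 10:1}
Step 1: smallest deg-1 vertex = 1, p_1 = 6. Add edge {1,6}. Now deg[1]=0, deg[6]=1.
Step 2: smallest deg-1 vertex = 4, p_2 = 3. Add edge {3,4}. Now deg[4]=0, deg[3]=1.
Step 3: smallest deg-1 vertex = 3, p_3 = 8. Add edge {3,8}. Now deg[3]=0, deg[8]=2.
Step 4: smallest deg-1 vertex = 6, p_4 = 8. Add edge {6,8}. Now deg[6]=0, deg[8]=1.
Step 5: smallest deg-1 vertex = 8, p_5 = 7. Add edge {7,8}. Now deg[8]=0, deg[7]=1.
Step 6: smallest deg-1 vertex = 7, p_6 = 2. Add edge {2,7}. Now deg[7]=0, deg[2]=2.
Step 7: smallest deg-1 vertex = 9, p_7 = 2. Add edge {2,9}. Now deg[9]=0, deg[2]=1.
Step 8: smallest deg-1 vertex = 2, p_8 = 5. Add edge {2,5}. Now deg[2]=0, deg[5]=1.
Final: two remaining deg-1 vertices are 5, 10. Add edge {5,10}.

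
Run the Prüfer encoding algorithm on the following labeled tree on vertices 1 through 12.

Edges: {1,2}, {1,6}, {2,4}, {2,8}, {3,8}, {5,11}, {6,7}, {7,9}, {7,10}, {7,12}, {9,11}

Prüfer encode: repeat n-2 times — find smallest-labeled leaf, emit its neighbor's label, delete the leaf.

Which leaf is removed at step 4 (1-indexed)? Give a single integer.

Step 1: current leaves = {3,4,5,10,12}. Remove leaf 3 (neighbor: 8).
Step 2: current leaves = {4,5,8,10,12}. Remove leaf 4 (neighbor: 2).
Step 3: current leaves = {5,8,10,12}. Remove leaf 5 (neighbor: 11).
Step 4: current leaves = {8,10,11,12}. Remove leaf 8 (neighbor: 2).

Answer: 8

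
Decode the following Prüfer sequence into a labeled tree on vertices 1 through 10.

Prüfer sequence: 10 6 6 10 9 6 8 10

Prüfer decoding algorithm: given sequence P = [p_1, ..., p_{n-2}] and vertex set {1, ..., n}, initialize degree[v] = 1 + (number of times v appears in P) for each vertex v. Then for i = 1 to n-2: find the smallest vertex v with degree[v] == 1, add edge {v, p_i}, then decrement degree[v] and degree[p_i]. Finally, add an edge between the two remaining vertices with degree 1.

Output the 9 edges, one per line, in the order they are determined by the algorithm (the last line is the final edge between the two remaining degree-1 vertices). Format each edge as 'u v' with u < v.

Answer: 1 10
2 6
3 6
4 10
5 9
6 7
6 8
8 10
9 10

Derivation:
Initial degrees: {1:1, 2:1, 3:1, 4:1, 5:1, 6:4, 7:1, 8:2, 9:2, 10:4}
Step 1: smallest deg-1 vertex = 1, p_1 = 10. Add edge {1,10}. Now deg[1]=0, deg[10]=3.
Step 2: smallest deg-1 vertex = 2, p_2 = 6. Add edge {2,6}. Now deg[2]=0, deg[6]=3.
Step 3: smallest deg-1 vertex = 3, p_3 = 6. Add edge {3,6}. Now deg[3]=0, deg[6]=2.
Step 4: smallest deg-1 vertex = 4, p_4 = 10. Add edge {4,10}. Now deg[4]=0, deg[10]=2.
Step 5: smallest deg-1 vertex = 5, p_5 = 9. Add edge {5,9}. Now deg[5]=0, deg[9]=1.
Step 6: smallest deg-1 vertex = 7, p_6 = 6. Add edge {6,7}. Now deg[7]=0, deg[6]=1.
Step 7: smallest deg-1 vertex = 6, p_7 = 8. Add edge {6,8}. Now deg[6]=0, deg[8]=1.
Step 8: smallest deg-1 vertex = 8, p_8 = 10. Add edge {8,10}. Now deg[8]=0, deg[10]=1.
Final: two remaining deg-1 vertices are 9, 10. Add edge {9,10}.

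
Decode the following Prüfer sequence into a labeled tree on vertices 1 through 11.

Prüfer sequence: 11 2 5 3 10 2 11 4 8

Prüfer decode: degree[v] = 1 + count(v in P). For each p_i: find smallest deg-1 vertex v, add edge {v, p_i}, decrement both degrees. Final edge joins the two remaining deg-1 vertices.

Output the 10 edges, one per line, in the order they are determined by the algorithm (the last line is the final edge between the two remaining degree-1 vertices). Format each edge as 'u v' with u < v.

Answer: 1 11
2 6
5 7
3 5
3 10
2 9
2 11
4 10
4 8
8 11

Derivation:
Initial degrees: {1:1, 2:3, 3:2, 4:2, 5:2, 6:1, 7:1, 8:2, 9:1, 10:2, 11:3}
Step 1: smallest deg-1 vertex = 1, p_1 = 11. Add edge {1,11}. Now deg[1]=0, deg[11]=2.
Step 2: smallest deg-1 vertex = 6, p_2 = 2. Add edge {2,6}. Now deg[6]=0, deg[2]=2.
Step 3: smallest deg-1 vertex = 7, p_3 = 5. Add edge {5,7}. Now deg[7]=0, deg[5]=1.
Step 4: smallest deg-1 vertex = 5, p_4 = 3. Add edge {3,5}. Now deg[5]=0, deg[3]=1.
Step 5: smallest deg-1 vertex = 3, p_5 = 10. Add edge {3,10}. Now deg[3]=0, deg[10]=1.
Step 6: smallest deg-1 vertex = 9, p_6 = 2. Add edge {2,9}. Now deg[9]=0, deg[2]=1.
Step 7: smallest deg-1 vertex = 2, p_7 = 11. Add edge {2,11}. Now deg[2]=0, deg[11]=1.
Step 8: smallest deg-1 vertex = 10, p_8 = 4. Add edge {4,10}. Now deg[10]=0, deg[4]=1.
Step 9: smallest deg-1 vertex = 4, p_9 = 8. Add edge {4,8}. Now deg[4]=0, deg[8]=1.
Final: two remaining deg-1 vertices are 8, 11. Add edge {8,11}.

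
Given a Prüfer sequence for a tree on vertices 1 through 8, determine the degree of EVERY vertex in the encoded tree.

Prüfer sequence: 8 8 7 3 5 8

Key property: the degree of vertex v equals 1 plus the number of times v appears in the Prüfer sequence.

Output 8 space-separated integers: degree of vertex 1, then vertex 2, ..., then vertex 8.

Answer: 1 1 2 1 2 1 2 4

Derivation:
p_1 = 8: count[8] becomes 1
p_2 = 8: count[8] becomes 2
p_3 = 7: count[7] becomes 1
p_4 = 3: count[3] becomes 1
p_5 = 5: count[5] becomes 1
p_6 = 8: count[8] becomes 3
Degrees (1 + count): deg[1]=1+0=1, deg[2]=1+0=1, deg[3]=1+1=2, deg[4]=1+0=1, deg[5]=1+1=2, deg[6]=1+0=1, deg[7]=1+1=2, deg[8]=1+3=4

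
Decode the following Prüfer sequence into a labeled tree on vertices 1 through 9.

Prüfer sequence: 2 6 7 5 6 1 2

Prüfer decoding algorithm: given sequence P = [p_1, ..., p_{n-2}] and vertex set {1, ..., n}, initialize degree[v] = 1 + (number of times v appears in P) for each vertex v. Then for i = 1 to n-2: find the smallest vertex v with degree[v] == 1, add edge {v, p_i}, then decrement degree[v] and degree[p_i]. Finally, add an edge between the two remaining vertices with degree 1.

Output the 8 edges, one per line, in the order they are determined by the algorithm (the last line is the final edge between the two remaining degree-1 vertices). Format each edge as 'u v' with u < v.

Answer: 2 3
4 6
7 8
5 7
5 6
1 6
1 2
2 9

Derivation:
Initial degrees: {1:2, 2:3, 3:1, 4:1, 5:2, 6:3, 7:2, 8:1, 9:1}
Step 1: smallest deg-1 vertex = 3, p_1 = 2. Add edge {2,3}. Now deg[3]=0, deg[2]=2.
Step 2: smallest deg-1 vertex = 4, p_2 = 6. Add edge {4,6}. Now deg[4]=0, deg[6]=2.
Step 3: smallest deg-1 vertex = 8, p_3 = 7. Add edge {7,8}. Now deg[8]=0, deg[7]=1.
Step 4: smallest deg-1 vertex = 7, p_4 = 5. Add edge {5,7}. Now deg[7]=0, deg[5]=1.
Step 5: smallest deg-1 vertex = 5, p_5 = 6. Add edge {5,6}. Now deg[5]=0, deg[6]=1.
Step 6: smallest deg-1 vertex = 6, p_6 = 1. Add edge {1,6}. Now deg[6]=0, deg[1]=1.
Step 7: smallest deg-1 vertex = 1, p_7 = 2. Add edge {1,2}. Now deg[1]=0, deg[2]=1.
Final: two remaining deg-1 vertices are 2, 9. Add edge {2,9}.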